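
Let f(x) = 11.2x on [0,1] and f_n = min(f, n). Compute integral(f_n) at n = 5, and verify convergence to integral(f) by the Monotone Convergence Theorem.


f(x) = 11.2x on [0,1]; f_n(x) = min(11.2x, n). At n = 5:
Step 1: f(x) reaches 5 at x = 5/11.2 = 0.446429
Step 2: integral(f_5) = integral(11.2x, 0, 0.446429) + integral(5, 0.446429, 1)
       = 11.2*0.446429^2/2 + 5*(1 - 0.446429)
       = 1.116071 + 2.767857
       = 3.883929
Step 3: As n -> infinity, f_n increases to f, so by MCT integral(f_n) -> integral(f) = 11.2/2 = 5.6.
Convergence: integral(f_5) = 3.883929 -> 5.6 as n -> infinity


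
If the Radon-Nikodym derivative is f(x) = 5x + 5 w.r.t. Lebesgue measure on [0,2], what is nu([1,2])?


nu(A) = integral_A (dnu/dmu) dmu = integral_1^2 (5x + 5) dx
Step 1: Antiderivative F(x) = (5/2)x^2 + 5x
Step 2: F(2) = (5/2)*2^2 + 5*2 = 10 + 10 = 20
Step 3: F(1) = (5/2)*1^2 + 5*1 = 2.5 + 5 = 7.5
Step 4: nu([1,2]) = F(2) - F(1) = 20 - 7.5 = 12.5


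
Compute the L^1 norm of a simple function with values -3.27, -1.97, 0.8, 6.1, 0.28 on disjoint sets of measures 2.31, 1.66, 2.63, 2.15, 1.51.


Step 1: Compute |f_i|^1 for each value:
  |-3.27|^1 = 3.27
  |-1.97|^1 = 1.97
  |0.8|^1 = 0.8
  |6.1|^1 = 6.1
  |0.28|^1 = 0.28
Step 2: Multiply by measures and sum:
  3.27 * 2.31 = 7.5537
  1.97 * 1.66 = 3.2702
  0.8 * 2.63 = 2.104
  6.1 * 2.15 = 13.115
  0.28 * 1.51 = 0.4228
Sum = 7.5537 + 3.2702 + 2.104 + 13.115 + 0.4228 = 26.4657
Step 3: Take the p-th root:
||f||_1 = (26.4657)^(1/1) = 26.4657


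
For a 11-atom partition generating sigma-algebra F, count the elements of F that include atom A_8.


Each element of F is a union of some subset S of the 11 atoms.
The element contains A_8 iff A_8 is in S.
So we count subsets S of {A_1,...,A_11} with A_8 in S: choose freely among the other 10 atoms.
Count = 2^(11-1) = 2^10 = 1024.


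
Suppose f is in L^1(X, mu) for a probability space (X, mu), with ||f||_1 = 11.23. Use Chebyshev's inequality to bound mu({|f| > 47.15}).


Chebyshev/Markov inequality: mu(|f| > eps) <= (||f||_p / eps)^p
Step 1: ||f||_1 / eps = 11.23 / 47.15 = 0.238176
Step 2: Raise to power p = 1:
  (0.238176)^1 = 0.238176
Step 3: Therefore mu(|f| > 47.15) <= 0.238176


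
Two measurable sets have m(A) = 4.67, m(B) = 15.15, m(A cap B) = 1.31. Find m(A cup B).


By inclusion-exclusion: m(A u B) = m(A) + m(B) - m(A n B)
= 4.67 + 15.15 - 1.31
= 18.51


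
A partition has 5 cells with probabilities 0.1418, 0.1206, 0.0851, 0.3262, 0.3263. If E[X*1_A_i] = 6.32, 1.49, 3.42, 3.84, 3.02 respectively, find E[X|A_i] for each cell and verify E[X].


For each cell A_i: E[X|A_i] = E[X*1_A_i] / P(A_i)
Step 1: E[X|A_1] = 6.32 / 0.1418 = 44.569817
Step 2: E[X|A_2] = 1.49 / 0.1206 = 12.354892
Step 3: E[X|A_3] = 3.42 / 0.0851 = 40.188014
Step 4: E[X|A_4] = 3.84 / 0.3262 = 11.771919
Step 5: E[X|A_5] = 3.02 / 0.3263 = 9.255287
Verification: E[X] = sum E[X*1_A_i] = 6.32 + 1.49 + 3.42 + 3.84 + 3.02 = 18.09


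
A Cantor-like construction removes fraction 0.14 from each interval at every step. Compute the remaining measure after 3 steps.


Step 1: At each step, fraction remaining = 1 - 0.14 = 0.86
Step 2: After 3 steps, measure = (0.86)^3
Step 3: Computing the power step by step:
  After step 1: 0.86
  After step 2: 0.7396
  After step 3: 0.636056
Result = 0.636056


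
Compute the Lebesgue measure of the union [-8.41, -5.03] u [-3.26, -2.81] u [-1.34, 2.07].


For pairwise disjoint intervals, m(union) = sum of lengths.
= (-5.03 - -8.41) + (-2.81 - -3.26) + (2.07 - -1.34)
= 3.38 + 0.45 + 3.41
= 7.24


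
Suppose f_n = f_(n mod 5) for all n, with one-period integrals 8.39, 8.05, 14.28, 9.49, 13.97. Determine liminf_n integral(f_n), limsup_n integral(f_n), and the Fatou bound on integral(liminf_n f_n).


The sequence (integral(f_n)) is periodic with period 5, repeating the values 8.39, 8.05, 14.28, 9.49, 13.97 indefinitely.
Step 1: For a periodic sequence, every tail (a_m, a_(m+1), ...) contains all 5 period values infinitely often.
Step 2: Hence inf of every tail = min of the period values = min(8.39, 8.05, 14.28, 9.49, 13.97) = 8.05.
        liminf_n integral(f_n) = sup over m of (inf of tail from m) = 8.05.
Step 3: Similarly sup of every tail = max of the period values = 14.28.
        limsup_n integral(f_n) = 14.28.
Step 4: Fatou's lemma: integral(liminf_n f_n) <= liminf_n integral(f_n) = 8.05.
        So the integral of the pointwise liminf is at most 8.05.


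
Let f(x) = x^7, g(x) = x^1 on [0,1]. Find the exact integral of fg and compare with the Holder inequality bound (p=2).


Step 1: Exact integral of f*g = integral(x^8, 0, 1) = 1/9
     = 0.111111
Step 2: Holder bound with p=2, q=2:
  ||f||_p = (integral x^14 dx)^(1/2) = (1/15)^(1/2) = 0.258199
  ||g||_q = (integral x^2 dx)^(1/2) = (1/3)^(1/2) = 0.57735
Step 3: Holder bound = ||f||_p * ||g||_q = 0.258199 * 0.57735 = 0.149071
Verification: 0.111111 <= 0.149071 (Holder holds)


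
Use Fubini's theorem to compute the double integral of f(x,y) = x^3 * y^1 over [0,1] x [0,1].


By Fubini's theorem, the double integral factors as a product of single integrals:
Step 1: integral_0^1 x^3 dx = [x^4/4] from 0 to 1
     = 1^4/4 = 0.25
Step 2: integral_0^1 y^1 dy = [y^2/2] from 0 to 1
     = 1^2/2 = 0.5
Step 3: Double integral = 0.25 * 0.5 = 0.125


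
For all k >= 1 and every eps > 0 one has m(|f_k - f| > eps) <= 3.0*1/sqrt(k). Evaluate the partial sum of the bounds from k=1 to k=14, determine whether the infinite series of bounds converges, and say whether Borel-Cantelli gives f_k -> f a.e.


Step 1: List the terms 3.0*1/sqrt(k) for k = 1 to 14:
  k=1: 3
  k=2: 2.12132
  k=3: 1.732051
  k=4: 1.5
  k=5: 1.341641
  k=6: 1.224745
  k=7: 1.133893
  k=8: 1.06066
  k=9: 1
  k=10: 0.948683
  k=11: 0.904534
  k=12: 0.866025
  k=13: 0.83205
  k=14: 0.801784
Step 2: Partial sum = 3 + 2.12132 + 1.732051 + 1.5 + 1.341641 + 1.224745 + 1.133893 + 1.06066 + 1 + 0.948683 + 0.904534 + 0.866025 + 0.83205 + 0.801784
     = 18.467387
Step 3: The full series sum_(k>=1) 3.0*1/sqrt(k) diverges (p-series with p = 1/2 <= 1; a nonzero constant multiple of a divergent series diverges).
Step 4: The (first) Borel-Cantelli lemma requires a summable sequence of measures, so it does not apply here;
        from this bound alone no conclusion about a.e. convergence can be drawn (convergence in measure still
        gives an a.e.-convergent subsequence, but not a.e. convergence of the whole sequence).
Conclusion: series diverges; Borel-Cantelli is inconclusive about a.e. convergence of f_k.


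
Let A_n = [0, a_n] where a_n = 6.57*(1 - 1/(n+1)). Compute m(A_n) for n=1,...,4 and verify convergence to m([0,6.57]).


By continuity of measure from below: if A_n increases to A, then m(A_n) -> m(A).
Here A = [0, 6.57], so m(A) = 6.57
Step 1: a_1 = 6.57*(1 - 1/2) = 3.285, m(A_1) = 3.285
Step 2: a_2 = 6.57*(1 - 1/3) = 4.38, m(A_2) = 4.38
Step 3: a_3 = 6.57*(1 - 1/4) = 4.9275, m(A_3) = 4.9275
Step 4: a_4 = 6.57*(1 - 1/5) = 5.256, m(A_4) = 5.256
Limit: m(A_n) -> m([0,6.57]) = 6.57


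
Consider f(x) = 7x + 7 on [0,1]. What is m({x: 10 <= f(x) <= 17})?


f^(-1)([10, 17]) = {x : 10 <= 7x + 7 <= 17}
Solving: (10 - 7)/7 <= x <= (17 - 7)/7
= [0.428571, 1.428571]
Intersecting with [0,1]: [0.428571, 1]
Measure = 1 - 0.428571 = 0.571429


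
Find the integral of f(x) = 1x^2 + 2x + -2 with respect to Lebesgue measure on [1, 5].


The Lebesgue integral of a Riemann-integrable function agrees with the Riemann integral.
Antiderivative F(x) = (1/3)x^3 + (2/2)x^2 + -2x
F(5) = (1/3)*5^3 + (2/2)*5^2 + -2*5
     = (1/3)*125 + (2/2)*25 + -2*5
     = 41.666667 + 25 + -10
     = 56.666667
F(1) = -0.666667
Integral = F(5) - F(1) = 56.666667 - -0.666667 = 57.333333


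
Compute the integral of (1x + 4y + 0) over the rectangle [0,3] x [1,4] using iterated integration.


By Fubini, integrate in x first, then y.
Step 1: Fix y, integrate over x in [0,3]:
  integral(1x + 4y + 0, x=0..3)
  = 1*(3^2 - 0^2)/2 + (4y + 0)*(3 - 0)
  = 4.5 + (4y + 0)*3
  = 4.5 + 12y + 0
  = 4.5 + 12y
Step 2: Integrate over y in [1,4]:
  integral(4.5 + 12y, y=1..4)
  = 4.5*3 + 12*(4^2 - 1^2)/2
  = 13.5 + 90
  = 103.5


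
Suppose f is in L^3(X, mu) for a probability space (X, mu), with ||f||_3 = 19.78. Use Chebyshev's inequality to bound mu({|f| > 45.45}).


Chebyshev/Markov inequality: mu(|f| > eps) <= (||f||_p / eps)^p
Step 1: ||f||_3 / eps = 19.78 / 45.45 = 0.435204
Step 2: Raise to power p = 3:
  (0.435204)^3 = 0.082428
Step 3: Therefore mu(|f| > 45.45) <= 0.082428


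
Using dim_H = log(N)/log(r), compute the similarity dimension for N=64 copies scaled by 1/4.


For a self-similar set with N copies scaled by 1/r:
dim_H = log(N)/log(r) = log(64)/log(4)
= 4.158883/1.386294
= 3


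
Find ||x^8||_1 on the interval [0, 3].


Step 1: ||f||_1 = (integral_0^3 |x^8|^1 dx)^(1/1)
     = (integral_0^3 x^8 dx)^(1/1)
Step 2: integral_0^3 x^8 dx = [x^9/(9)] from 0 to 3 = 3^9/9
     = 19683/9 = 2187
Step 3: ||f||_1 = (2187)^(1/1) = 2187


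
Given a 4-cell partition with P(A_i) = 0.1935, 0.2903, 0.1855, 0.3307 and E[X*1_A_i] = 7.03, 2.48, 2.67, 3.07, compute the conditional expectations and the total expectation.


For each cell A_i: E[X|A_i] = E[X*1_A_i] / P(A_i)
Step 1: E[X|A_1] = 7.03 / 0.1935 = 36.330749
Step 2: E[X|A_2] = 2.48 / 0.2903 = 8.542887
Step 3: E[X|A_3] = 2.67 / 0.1855 = 14.393531
Step 4: E[X|A_4] = 3.07 / 0.3307 = 9.283338
Verification: E[X] = sum E[X*1_A_i] = 7.03 + 2.48 + 2.67 + 3.07 = 15.25


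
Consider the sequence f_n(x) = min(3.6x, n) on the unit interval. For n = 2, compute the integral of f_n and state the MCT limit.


f(x) = 3.6x on [0,1]; f_n(x) = min(3.6x, n). At n = 2:
Step 1: f(x) reaches 2 at x = 2/3.6 = 0.555556
Step 2: integral(f_2) = integral(3.6x, 0, 0.555556) + integral(2, 0.555556, 1)
       = 3.6*0.555556^2/2 + 2*(1 - 0.555556)
       = 0.555556 + 0.888889
       = 1.444444
Step 3: As n -> infinity, f_n increases to f, so by MCT integral(f_n) -> integral(f) = 3.6/2 = 1.8.
Convergence: integral(f_2) = 1.444444 -> 1.8 as n -> infinity


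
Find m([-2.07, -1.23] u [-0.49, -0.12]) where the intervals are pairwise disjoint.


For pairwise disjoint intervals, m(union) = sum of lengths.
= (-1.23 - -2.07) + (-0.12 - -0.49)
= 0.84 + 0.37
= 1.21


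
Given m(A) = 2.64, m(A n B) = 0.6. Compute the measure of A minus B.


m(A \ B) = m(A) - m(A n B)
= 2.64 - 0.6
= 2.04


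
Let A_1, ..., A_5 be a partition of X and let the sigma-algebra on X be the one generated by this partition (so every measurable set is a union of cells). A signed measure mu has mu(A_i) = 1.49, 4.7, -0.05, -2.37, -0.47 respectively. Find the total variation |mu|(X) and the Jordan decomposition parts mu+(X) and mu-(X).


Step 1: Every measurable set is a union of atoms (the cells / points), so a Hahn decomposition is
  obtained by grouping atoms by sign: P = union of atoms with mu > 0, N = union of the remaining atoms.
  Atoms in P (indices): 1, 2;  atoms in N (indices): 3, 4, 5
  Positive values: 1.49, 4.7
  Negative values: -0.05, -2.37, -0.47
Step 2: mu+(X) = mu(P) = sum of positive atom values = 6.19
Step 3: mu-(X) = -mu(N) = sum of |negative atom values| = 2.89
Step 4: |mu|(X) = mu+(X) + mu-(X) = 6.19 + 2.89 = 9.08


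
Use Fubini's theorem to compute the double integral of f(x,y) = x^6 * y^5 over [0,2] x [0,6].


By Fubini's theorem, the double integral factors as a product of single integrals:
Step 1: integral_0^2 x^6 dx = [x^7/7] from 0 to 2
     = 2^7/7 = 18.285714
Step 2: integral_0^6 y^5 dy = [y^6/6] from 0 to 6
     = 6^6/6 = 7776
Step 3: Double integral = 18.285714 * 7776 = 142189.714286


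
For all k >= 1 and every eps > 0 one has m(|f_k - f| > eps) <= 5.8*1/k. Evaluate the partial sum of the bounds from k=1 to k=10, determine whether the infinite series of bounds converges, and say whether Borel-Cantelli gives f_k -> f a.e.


Step 1: List the terms 5.8*1/k for k = 1 to 10:
  k=1: 5.8
  k=2: 2.9
  k=3: 1.933333
  k=4: 1.45
  k=5: 1.16
  k=6: 0.966667
  k=7: 0.828571
  k=8: 0.725
  k=9: 0.644444
  k=10: 0.58
Step 2: Partial sum = 5.8 + 2.9 + 1.933333 + 1.45 + 1.16 + 0.966667 + 0.828571 + 0.725 + 0.644444 + 0.58
     = 16.988016
Step 3: The full series sum_(k>=1) 5.8*1/k diverges (harmonic series, p = 1; a nonzero constant multiple of a divergent series diverges).
Step 4: The (first) Borel-Cantelli lemma requires a summable sequence of measures, so it does not apply here;
        from this bound alone no conclusion about a.e. convergence can be drawn (convergence in measure still
        gives an a.e.-convergent subsequence, but not a.e. convergence of the whole sequence).
Conclusion: series diverges; Borel-Cantelli is inconclusive about a.e. convergence of f_k.


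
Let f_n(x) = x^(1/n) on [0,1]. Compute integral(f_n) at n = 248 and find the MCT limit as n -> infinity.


At n = 248: f_248(x) = x^(1/248).
Step 1: integral(x^(1/248), 0, 1) = [x^(1/248+1) / (1/248+1)] from 0 to 1
     = 1 / (1/248 + 1) = 1 / ((248+1)/248) = 248/(248+1)
     = 248/249 = 0.995984
Step 2: As n -> infinity, f_n(x) = x^(1/n) -> 1 for x in (0,1], and f_n is increasing in n.
By MCT, lim_n integral(f_n) = integral(lim_n f_n) = integral(1, 0, 1) = 1.
Step 3: Verify convergence: 248/249 = 0.995984 -> 1


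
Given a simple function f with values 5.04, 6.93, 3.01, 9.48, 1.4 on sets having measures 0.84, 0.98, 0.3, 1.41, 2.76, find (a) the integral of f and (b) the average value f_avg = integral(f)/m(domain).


Step 1: Integral = sum(value_i * measure_i)
= 5.04*0.84 + 6.93*0.98 + 3.01*0.3 + 9.48*1.41 + 1.4*2.76
= 4.2336 + 6.7914 + 0.903 + 13.3668 + 3.864
= 29.1588
Step 2: Total measure of domain = 0.84 + 0.98 + 0.3 + 1.41 + 2.76 = 6.29
Step 3: Average value = 29.1588 / 6.29 = 4.635739


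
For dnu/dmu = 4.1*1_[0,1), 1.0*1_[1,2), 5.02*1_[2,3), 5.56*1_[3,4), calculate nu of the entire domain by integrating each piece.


Integrate each piece of the Radon-Nikodym derivative:
Step 1: integral_0^1 4.1 dx = 4.1*(1-0) = 4.1*1 = 4.1
Step 2: integral_1^2 1.0 dx = 1.0*(2-1) = 1.0*1 = 1
Step 3: integral_2^3 5.02 dx = 5.02*(3-2) = 5.02*1 = 5.02
Step 4: integral_3^4 5.56 dx = 5.56*(4-3) = 5.56*1 = 5.56
Total: 4.1 + 1 + 5.02 + 5.56 = 15.68


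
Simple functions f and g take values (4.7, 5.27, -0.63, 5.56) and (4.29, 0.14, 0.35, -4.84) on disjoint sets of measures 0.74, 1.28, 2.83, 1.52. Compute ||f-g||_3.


Step 1: Compute differences f_i - g_i:
  4.7 - 4.29 = 0.41
  5.27 - 0.14 = 5.13
  -0.63 - 0.35 = -0.98
  5.56 - -4.84 = 10.4
Step 2: Compute |diff|^3 * measure for each set:
  |0.41|^3 * 0.74 = 0.068921 * 0.74 = 0.051002
  |5.13|^3 * 1.28 = 135.005697 * 1.28 = 172.807292
  |-0.98|^3 * 2.83 = 0.941192 * 2.83 = 2.663573
  |10.4|^3 * 1.52 = 1124.864 * 1.52 = 1709.79328
Step 3: Sum = 1885.315147
Step 4: ||f-g||_3 = (1885.315147)^(1/3) = 12.353632


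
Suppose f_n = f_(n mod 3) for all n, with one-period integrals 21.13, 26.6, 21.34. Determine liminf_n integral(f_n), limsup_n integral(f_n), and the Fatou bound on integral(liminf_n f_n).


The sequence (integral(f_n)) is periodic with period 3, repeating the values 21.13, 26.6, 21.34 indefinitely.
Step 1: For a periodic sequence, every tail (a_m, a_(m+1), ...) contains all 3 period values infinitely often.
Step 2: Hence inf of every tail = min of the period values = min(21.13, 26.6, 21.34) = 21.13.
        liminf_n integral(f_n) = sup over m of (inf of tail from m) = 21.13.
Step 3: Similarly sup of every tail = max of the period values = 26.6.
        limsup_n integral(f_n) = 26.6.
Step 4: Fatou's lemma: integral(liminf_n f_n) <= liminf_n integral(f_n) = 21.13.
        So the integral of the pointwise liminf is at most 21.13.


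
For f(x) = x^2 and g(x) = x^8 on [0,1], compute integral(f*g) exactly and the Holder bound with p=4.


Step 1: Exact integral of f*g = integral(x^10, 0, 1) = 1/11
     = 0.090909
Step 2: Holder bound with p=4, q=1.333333:
  ||f||_p = (integral x^8 dx)^(1/4) = (1/9)^(1/4) = 0.57735
  ||g||_q = (integral x^10.666667 dx)^(1/1.333333) = (1/11.666667)^(1/1.333333) = 0.158413
Step 3: Holder bound = ||f||_p * ||g||_q = 0.57735 * 0.158413 = 0.09146
Verification: 0.090909 <= 0.09146 (Holder holds)


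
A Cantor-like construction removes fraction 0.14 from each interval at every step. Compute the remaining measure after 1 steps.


Step 1: At each step, fraction remaining = 1 - 0.14 = 0.86
Step 2: After 1 steps, measure = (0.86)^1
Step 3: Computing the power step by step:
  After step 1: 0.86
Result = 0.86


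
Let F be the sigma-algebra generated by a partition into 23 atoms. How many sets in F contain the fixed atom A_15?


Each element of F is a union of some subset S of the 23 atoms.
The element contains A_15 iff A_15 is in S.
So we count subsets S of {A_1,...,A_23} with A_15 in S: choose freely among the other 22 atoms.
Count = 2^(23-1) = 2^22 = 4194304.


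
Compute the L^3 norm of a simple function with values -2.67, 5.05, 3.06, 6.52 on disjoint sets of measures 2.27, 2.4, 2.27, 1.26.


Step 1: Compute |f_i|^3 for each value:
  |-2.67|^3 = 19.034163
  |5.05|^3 = 128.787625
  |3.06|^3 = 28.652616
  |6.52|^3 = 277.167808
Step 2: Multiply by measures and sum:
  19.034163 * 2.27 = 43.20755
  128.787625 * 2.4 = 309.0903
  28.652616 * 2.27 = 65.041438
  277.167808 * 1.26 = 349.231438
Sum = 43.20755 + 309.0903 + 65.041438 + 349.231438 = 766.570726
Step 3: Take the p-th root:
||f||_3 = (766.570726)^(1/3) = 9.152029


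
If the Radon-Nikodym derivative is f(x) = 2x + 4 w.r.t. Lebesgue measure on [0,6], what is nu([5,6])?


nu(A) = integral_A (dnu/dmu) dmu = integral_5^6 (2x + 4) dx
Step 1: Antiderivative F(x) = (2/2)x^2 + 4x
Step 2: F(6) = (2/2)*6^2 + 4*6 = 36 + 24 = 60
Step 3: F(5) = (2/2)*5^2 + 4*5 = 25 + 20 = 45
Step 4: nu([5,6]) = F(6) - F(5) = 60 - 45 = 15


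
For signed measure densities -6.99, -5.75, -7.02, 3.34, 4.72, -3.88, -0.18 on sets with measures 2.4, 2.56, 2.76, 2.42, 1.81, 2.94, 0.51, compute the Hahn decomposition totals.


Step 1: Compute signed measure on each set:
  Set 1: -6.99 * 2.4 = -16.776
  Set 2: -5.75 * 2.56 = -14.72
  Set 3: -7.02 * 2.76 = -19.3752
  Set 4: 3.34 * 2.42 = 8.0828
  Set 5: 4.72 * 1.81 = 8.5432
  Set 6: -3.88 * 2.94 = -11.4072
  Set 7: -0.18 * 0.51 = -0.0918
Step 2: Total signed measure = (-16.776) + (-14.72) + (-19.3752) + (8.0828) + (8.5432) + (-11.4072) + (-0.0918)
     = -45.7442
Step 3: Positive part mu+(X) = sum of positive contributions = 16.626
Step 4: Negative part mu-(X) = |sum of negative contributions| = 62.3702


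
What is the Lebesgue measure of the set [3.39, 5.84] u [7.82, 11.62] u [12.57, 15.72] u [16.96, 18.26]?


For pairwise disjoint intervals, m(union) = sum of lengths.
= (5.84 - 3.39) + (11.62 - 7.82) + (15.72 - 12.57) + (18.26 - 16.96)
= 2.45 + 3.8 + 3.15 + 1.3
= 10.7


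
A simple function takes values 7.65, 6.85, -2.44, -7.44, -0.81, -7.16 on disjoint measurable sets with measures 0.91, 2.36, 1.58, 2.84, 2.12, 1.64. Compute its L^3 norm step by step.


Step 1: Compute |f_i|^3 for each value:
  |7.65|^3 = 447.697125
  |6.85|^3 = 321.419125
  |-2.44|^3 = 14.526784
  |-7.44|^3 = 411.830784
  |-0.81|^3 = 0.531441
  |-7.16|^3 = 367.061696
Step 2: Multiply by measures and sum:
  447.697125 * 0.91 = 407.404384
  321.419125 * 2.36 = 758.549135
  14.526784 * 1.58 = 22.952319
  411.830784 * 2.84 = 1169.599427
  0.531441 * 2.12 = 1.126655
  367.061696 * 1.64 = 601.981181
Sum = 407.404384 + 758.549135 + 22.952319 + 1169.599427 + 1.126655 + 601.981181 = 2961.6131
Step 3: Take the p-th root:
||f||_3 = (2961.6131)^(1/3) = 14.360716


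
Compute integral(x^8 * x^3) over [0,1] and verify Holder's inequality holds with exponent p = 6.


Step 1: Exact integral of f*g = integral(x^11, 0, 1) = 1/12
     = 0.083333
Step 2: Holder bound with p=6, q=1.2:
  ||f||_p = (integral x^48 dx)^(1/6) = (1/49)^(1/6) = 0.522758
  ||g||_q = (integral x^3.6 dx)^(1/1.2) = (1/4.6)^(1/1.2) = 0.280351
Step 3: Holder bound = ||f||_p * ||g||_q = 0.522758 * 0.280351 = 0.146556
Verification: 0.083333 <= 0.146556 (Holder holds)


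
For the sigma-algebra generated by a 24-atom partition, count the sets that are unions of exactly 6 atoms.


Each element of F is a union of some subset of the 24 atoms.
Elements that are unions of exactly 6 atoms correspond to 6-element subsets of the 24 atoms.
Count = C(24, 6) = 24! / (6! * 18!) = 134596.


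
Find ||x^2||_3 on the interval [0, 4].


Step 1: ||f||_3 = (integral_0^4 |x^2|^3 dx)^(1/3)
     = (integral_0^4 x^6 dx)^(1/3)
Step 2: integral_0^4 x^6 dx = [x^7/(7)] from 0 to 4 = 4^7/7
     = 16384/7 = 2340.571429
Step 3: ||f||_3 = (2340.571429)^(1/3) = 13.277225


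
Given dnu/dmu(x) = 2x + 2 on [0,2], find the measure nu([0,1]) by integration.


nu(A) = integral_A (dnu/dmu) dmu = integral_0^1 (2x + 2) dx
Step 1: Antiderivative F(x) = (2/2)x^2 + 2x
Step 2: F(1) = (2/2)*1^2 + 2*1 = 1 + 2 = 3
Step 3: F(0) = (2/2)*0^2 + 2*0 = 0.0 + 0 = 0.0
Step 4: nu([0,1]) = F(1) - F(0) = 3 - 0.0 = 3


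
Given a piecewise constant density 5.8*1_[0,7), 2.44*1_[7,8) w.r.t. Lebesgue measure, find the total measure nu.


Integrate each piece of the Radon-Nikodym derivative:
Step 1: integral_0^7 5.8 dx = 5.8*(7-0) = 5.8*7 = 40.6
Step 2: integral_7^8 2.44 dx = 2.44*(8-7) = 2.44*1 = 2.44
Total: 40.6 + 2.44 = 43.04


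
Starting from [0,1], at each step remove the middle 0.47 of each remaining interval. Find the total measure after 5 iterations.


Step 1: At each step, fraction remaining = 1 - 0.47 = 0.53
Step 2: After 5 steps, measure = (0.53)^5
Step 3: Computing the power step by step:
  After step 1: 0.53
  After step 2: 0.2809
  After step 3: 0.148877
  After step 4: 0.078905
  After step 5: 0.04182
Result = 0.04182


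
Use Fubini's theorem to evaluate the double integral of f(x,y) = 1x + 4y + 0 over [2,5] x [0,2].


By Fubini, integrate in x first, then y.
Step 1: Fix y, integrate over x in [2,5]:
  integral(1x + 4y + 0, x=2..5)
  = 1*(5^2 - 2^2)/2 + (4y + 0)*(5 - 2)
  = 10.5 + (4y + 0)*3
  = 10.5 + 12y + 0
  = 10.5 + 12y
Step 2: Integrate over y in [0,2]:
  integral(10.5 + 12y, y=0..2)
  = 10.5*2 + 12*(2^2 - 0^2)/2
  = 21 + 24
  = 45


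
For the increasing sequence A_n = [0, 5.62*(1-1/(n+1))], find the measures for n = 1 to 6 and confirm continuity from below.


By continuity of measure from below: if A_n increases to A, then m(A_n) -> m(A).
Here A = [0, 5.62], so m(A) = 5.62
Step 1: a_1 = 5.62*(1 - 1/2) = 2.81, m(A_1) = 2.81
Step 2: a_2 = 5.62*(1 - 1/3) = 3.7467, m(A_2) = 3.7467
Step 3: a_3 = 5.62*(1 - 1/4) = 4.215, m(A_3) = 4.215
Step 4: a_4 = 5.62*(1 - 1/5) = 4.496, m(A_4) = 4.496
Step 5: a_5 = 5.62*(1 - 1/6) = 4.6833, m(A_5) = 4.6833
Step 6: a_6 = 5.62*(1 - 1/7) = 4.8171, m(A_6) = 4.8171
Limit: m(A_n) -> m([0,5.62]) = 5.62


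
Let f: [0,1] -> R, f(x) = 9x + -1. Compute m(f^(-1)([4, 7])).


f^(-1)([4, 7]) = {x : 4 <= 9x + -1 <= 7}
Solving: (4 - -1)/9 <= x <= (7 - -1)/9
= [0.555556, 0.888889]
Intersecting with [0,1]: [0.555556, 0.888889]
Measure = 0.888889 - 0.555556 = 0.333333


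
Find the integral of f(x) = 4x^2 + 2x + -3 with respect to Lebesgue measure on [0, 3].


The Lebesgue integral of a Riemann-integrable function agrees with the Riemann integral.
Antiderivative F(x) = (4/3)x^3 + (2/2)x^2 + -3x
F(3) = (4/3)*3^3 + (2/2)*3^2 + -3*3
     = (4/3)*27 + (2/2)*9 + -3*3
     = 36 + 9 + -9
     = 36
F(0) = 0.0
Integral = F(3) - F(0) = 36 - 0.0 = 36


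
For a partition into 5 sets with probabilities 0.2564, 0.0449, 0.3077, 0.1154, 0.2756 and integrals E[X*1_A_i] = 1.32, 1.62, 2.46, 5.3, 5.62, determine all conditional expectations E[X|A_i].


For each cell A_i: E[X|A_i] = E[X*1_A_i] / P(A_i)
Step 1: E[X|A_1] = 1.32 / 0.2564 = 5.148206
Step 2: E[X|A_2] = 1.62 / 0.0449 = 36.080178
Step 3: E[X|A_3] = 2.46 / 0.3077 = 7.9948
Step 4: E[X|A_4] = 5.3 / 0.1154 = 45.92721
Step 5: E[X|A_5] = 5.62 / 0.2756 = 20.391872
Verification: E[X] = sum E[X*1_A_i] = 1.32 + 1.62 + 2.46 + 5.3 + 5.62 = 16.32


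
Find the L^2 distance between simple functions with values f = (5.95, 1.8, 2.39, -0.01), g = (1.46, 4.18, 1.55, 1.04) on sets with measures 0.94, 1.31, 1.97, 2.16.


Step 1: Compute differences f_i - g_i:
  5.95 - 1.46 = 4.49
  1.8 - 4.18 = -2.38
  2.39 - 1.55 = 0.84
  -0.01 - 1.04 = -1.05
Step 2: Compute |diff|^2 * measure for each set:
  |4.49|^2 * 0.94 = 20.1601 * 0.94 = 18.950494
  |-2.38|^2 * 1.31 = 5.6644 * 1.31 = 7.420364
  |0.84|^2 * 1.97 = 0.7056 * 1.97 = 1.390032
  |-1.05|^2 * 2.16 = 1.1025 * 2.16 = 2.3814
Step 3: Sum = 30.14229
Step 4: ||f-g||_2 = (30.14229)^(1/2) = 5.490199


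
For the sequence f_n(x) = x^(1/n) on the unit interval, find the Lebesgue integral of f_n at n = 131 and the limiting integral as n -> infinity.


At n = 131: f_131(x) = x^(1/131).
Step 1: integral(x^(1/131), 0, 1) = [x^(1/131+1) / (1/131+1)] from 0 to 1
     = 1 / (1/131 + 1) = 1 / ((131+1)/131) = 131/(131+1)
     = 131/132 = 0.992424
Step 2: As n -> infinity, f_n(x) = x^(1/n) -> 1 for x in (0,1], and f_n is increasing in n.
By MCT, lim_n integral(f_n) = integral(lim_n f_n) = integral(1, 0, 1) = 1.
Step 3: Verify convergence: 131/132 = 0.992424 -> 1


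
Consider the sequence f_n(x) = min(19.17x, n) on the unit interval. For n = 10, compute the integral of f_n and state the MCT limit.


f(x) = 19.17x on [0,1]; f_n(x) = min(19.17x, n). At n = 10:
Step 1: f(x) reaches 10 at x = 10/19.17 = 0.521648
Step 2: integral(f_10) = integral(19.17x, 0, 0.521648) + integral(10, 0.521648, 1)
       = 19.17*0.521648^2/2 + 10*(1 - 0.521648)
       = 2.608242 + 4.783516
       = 7.391758
Step 3: As n -> infinity, f_n increases to f, so by MCT integral(f_n) -> integral(f) = 19.17/2 = 9.585.
Convergence: integral(f_10) = 7.391758 -> 9.585 as n -> infinity


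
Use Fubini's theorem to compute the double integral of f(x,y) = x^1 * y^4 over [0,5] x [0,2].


By Fubini's theorem, the double integral factors as a product of single integrals:
Step 1: integral_0^5 x^1 dx = [x^2/2] from 0 to 5
     = 5^2/2 = 12.5
Step 2: integral_0^2 y^4 dy = [y^5/5] from 0 to 2
     = 2^5/5 = 6.4
Step 3: Double integral = 12.5 * 6.4 = 80


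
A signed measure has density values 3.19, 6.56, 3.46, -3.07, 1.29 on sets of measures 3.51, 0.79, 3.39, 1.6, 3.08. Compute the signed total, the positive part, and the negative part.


Step 1: Compute signed measure on each set:
  Set 1: 3.19 * 3.51 = 11.1969
  Set 2: 6.56 * 0.79 = 5.1824
  Set 3: 3.46 * 3.39 = 11.7294
  Set 4: -3.07 * 1.6 = -4.912
  Set 5: 1.29 * 3.08 = 3.9732
Step 2: Total signed measure = (11.1969) + (5.1824) + (11.7294) + (-4.912) + (3.9732)
     = 27.1699
Step 3: Positive part mu+(X) = sum of positive contributions = 32.0819
Step 4: Negative part mu-(X) = |sum of negative contributions| = 4.912


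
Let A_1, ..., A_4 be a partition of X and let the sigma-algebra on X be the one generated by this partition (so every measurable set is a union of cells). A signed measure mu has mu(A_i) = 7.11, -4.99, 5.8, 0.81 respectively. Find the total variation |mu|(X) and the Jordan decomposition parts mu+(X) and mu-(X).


Step 1: Every measurable set is a union of atoms (the cells / points), so a Hahn decomposition is
  obtained by grouping atoms by sign: P = union of atoms with mu > 0, N = union of the remaining atoms.
  Atoms in P (indices): 1, 3, 4;  atoms in N (indices): 2
  Positive values: 7.11, 5.8, 0.81
  Negative values: -4.99
Step 2: mu+(X) = mu(P) = sum of positive atom values = 13.72
Step 3: mu-(X) = -mu(N) = sum of |negative atom values| = 4.99
Step 4: |mu|(X) = mu+(X) + mu-(X) = 13.72 + 4.99 = 18.71


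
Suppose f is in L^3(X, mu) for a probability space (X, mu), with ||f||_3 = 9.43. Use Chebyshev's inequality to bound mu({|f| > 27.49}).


Chebyshev/Markov inequality: mu(|f| > eps) <= (||f||_p / eps)^p
Step 1: ||f||_3 / eps = 9.43 / 27.49 = 0.343034
Step 2: Raise to power p = 3:
  (0.343034)^3 = 0.040366
Step 3: Therefore mu(|f| > 27.49) <= 0.040366


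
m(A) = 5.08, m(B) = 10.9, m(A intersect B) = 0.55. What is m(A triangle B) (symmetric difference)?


m(A Delta B) = m(A) + m(B) - 2*m(A n B)
= 5.08 + 10.9 - 2*0.55
= 5.08 + 10.9 - 1.1
= 14.88


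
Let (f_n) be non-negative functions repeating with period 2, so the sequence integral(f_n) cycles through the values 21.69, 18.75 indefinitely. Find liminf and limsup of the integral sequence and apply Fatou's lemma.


The sequence (integral(f_n)) is periodic with period 2, repeating the values 21.69, 18.75 indefinitely.
Step 1: For a periodic sequence, every tail (a_m, a_(m+1), ...) contains all 2 period values infinitely often.
Step 2: Hence inf of every tail = min of the period values = min(21.69, 18.75) = 18.75.
        liminf_n integral(f_n) = sup over m of (inf of tail from m) = 18.75.
Step 3: Similarly sup of every tail = max of the period values = 21.69.
        limsup_n integral(f_n) = 21.69.
Step 4: Fatou's lemma: integral(liminf_n f_n) <= liminf_n integral(f_n) = 18.75.
        So the integral of the pointwise liminf is at most 18.75.


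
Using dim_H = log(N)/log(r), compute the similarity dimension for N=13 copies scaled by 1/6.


For a self-similar set with N copies scaled by 1/r:
dim_H = log(N)/log(r) = log(13)/log(6)
= 2.564949/1.791759
= 1.431525


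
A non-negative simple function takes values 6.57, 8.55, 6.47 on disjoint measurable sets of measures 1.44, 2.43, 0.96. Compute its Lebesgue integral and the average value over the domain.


Step 1: Integral = sum(value_i * measure_i)
= 6.57*1.44 + 8.55*2.43 + 6.47*0.96
= 9.4608 + 20.7765 + 6.2112
= 36.4485
Step 2: Total measure of domain = 1.44 + 2.43 + 0.96 = 4.83
Step 3: Average value = 36.4485 / 4.83 = 7.546273


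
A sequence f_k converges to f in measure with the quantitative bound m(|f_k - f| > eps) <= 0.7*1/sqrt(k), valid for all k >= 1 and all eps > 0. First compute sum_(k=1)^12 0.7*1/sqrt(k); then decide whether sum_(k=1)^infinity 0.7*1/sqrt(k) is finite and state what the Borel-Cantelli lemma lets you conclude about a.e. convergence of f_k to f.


Step 1: List the terms 0.7*1/sqrt(k) for k = 1 to 12:
  k=1: 0.7
  k=2: 0.494975
  k=3: 0.404145
  k=4: 0.35
  k=5: 0.31305
  k=6: 0.285774
  k=7: 0.264575
  k=8: 0.247487
  k=9: 0.233333
  k=10: 0.221359
  k=11: 0.211058
  k=12: 0.202073
Step 2: Partial sum = 0.7 + 0.494975 + 0.404145 + 0.35 + 0.31305 + 0.285774 + 0.264575 + 0.247487 + 0.233333 + 0.221359 + 0.211058 + 0.202073
     = 3.927829
Step 3: The full series sum_(k>=1) 0.7*1/sqrt(k) diverges (p-series with p = 1/2 <= 1; a nonzero constant multiple of a divergent series diverges).
Step 4: The (first) Borel-Cantelli lemma requires a summable sequence of measures, so it does not apply here;
        from this bound alone no conclusion about a.e. convergence can be drawn (convergence in measure still
        gives an a.e.-convergent subsequence, but not a.e. convergence of the whole sequence).
Conclusion: series diverges; Borel-Cantelli is inconclusive about a.e. convergence of f_k.


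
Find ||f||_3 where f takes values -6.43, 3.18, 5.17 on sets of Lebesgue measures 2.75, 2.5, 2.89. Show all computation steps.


Step 1: Compute |f_i|^3 for each value:
  |-6.43|^3 = 265.847707
  |3.18|^3 = 32.157432
  |5.17|^3 = 138.188413
Step 2: Multiply by measures and sum:
  265.847707 * 2.75 = 731.081194
  32.157432 * 2.5 = 80.39358
  138.188413 * 2.89 = 399.364514
Sum = 731.081194 + 80.39358 + 399.364514 = 1210.839288
Step 3: Take the p-th root:
||f||_3 = (1210.839288)^(1/3) = 10.658486


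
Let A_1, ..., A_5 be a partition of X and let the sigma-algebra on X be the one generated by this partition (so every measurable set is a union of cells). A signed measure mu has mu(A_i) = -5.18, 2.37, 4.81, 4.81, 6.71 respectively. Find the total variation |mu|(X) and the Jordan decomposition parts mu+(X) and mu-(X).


Step 1: Every measurable set is a union of atoms (the cells / points), so a Hahn decomposition is
  obtained by grouping atoms by sign: P = union of atoms with mu > 0, N = union of the remaining atoms.
  Atoms in P (indices): 2, 3, 4, 5;  atoms in N (indices): 1
  Positive values: 2.37, 4.81, 4.81, 6.71
  Negative values: -5.18
Step 2: mu+(X) = mu(P) = sum of positive atom values = 18.7
Step 3: mu-(X) = -mu(N) = sum of |negative atom values| = 5.18
Step 4: |mu|(X) = mu+(X) + mu-(X) = 18.7 + 5.18 = 23.88


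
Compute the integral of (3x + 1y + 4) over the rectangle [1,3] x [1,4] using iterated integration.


By Fubini, integrate in x first, then y.
Step 1: Fix y, integrate over x in [1,3]:
  integral(3x + 1y + 4, x=1..3)
  = 3*(3^2 - 1^2)/2 + (1y + 4)*(3 - 1)
  = 12 + (1y + 4)*2
  = 12 + 2y + 8
  = 20 + 2y
Step 2: Integrate over y in [1,4]:
  integral(20 + 2y, y=1..4)
  = 20*3 + 2*(4^2 - 1^2)/2
  = 60 + 15
  = 75


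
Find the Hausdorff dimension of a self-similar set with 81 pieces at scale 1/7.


For a self-similar set with N copies scaled by 1/r:
dim_H = log(N)/log(r) = log(81)/log(7)
= 4.394449/1.94591
= 2.2583


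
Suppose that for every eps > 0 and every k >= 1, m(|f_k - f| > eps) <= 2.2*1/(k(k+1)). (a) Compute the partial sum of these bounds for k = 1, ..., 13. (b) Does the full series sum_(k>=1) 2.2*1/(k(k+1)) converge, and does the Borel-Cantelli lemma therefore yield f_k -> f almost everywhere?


Step 1: List the terms 2.2*1/(k(k+1)) for k = 1 to 13:
  k=1: 1.1
  k=2: 0.366667
  k=3: 0.183333
  k=4: 0.11
  k=5: 0.073333
  k=6: 0.052381
  k=7: 0.039286
  k=8: 0.030556
  k=9: 0.024444
  k=10: 0.02
  k=11: 0.016667
  k=12: 0.014103
  k=13: 0.012088
Step 2: Partial sum = 1.1 + 0.366667 + 0.183333 + 0.11 + 0.073333 + 0.052381 + 0.039286 + 0.030556 + 0.024444 + 0.02 + 0.016667 + 0.014103 + 0.012088
     = 2.042857
Step 3: The full series sum_(k>=1) 2.2*1/(k(k+1)) converges (telescoping series sum 1/(k(k+1)) = 1; a constant multiple of a convergent series converges).
Step 4: Fix eps > 0. Since sum_k m(|f_k - f| > eps) < infinity, the Borel-Cantelli lemma gives
        m(limsup_k {|f_k - f| > eps}) = 0, i.e. for a.e. x, |f_k(x) - f(x)| <= eps for all large k.
        Applying this with eps = 1/j for j = 1, 2, ... and intersecting the countably many full-measure sets,
        for a.e. x we get limsup_k |f_k(x) - f(x)| <= 1/j for every j, hence f_k -> f almost everywhere.
Conclusion: series converges; Borel-Cantelli yields f_k -> f a.e.


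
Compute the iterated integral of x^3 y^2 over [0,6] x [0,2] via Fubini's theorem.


By Fubini's theorem, the double integral factors as a product of single integrals:
Step 1: integral_0^6 x^3 dx = [x^4/4] from 0 to 6
     = 6^4/4 = 324
Step 2: integral_0^2 y^2 dy = [y^3/3] from 0 to 2
     = 2^3/3 = 2.666667
Step 3: Double integral = 324 * 2.666667 = 864


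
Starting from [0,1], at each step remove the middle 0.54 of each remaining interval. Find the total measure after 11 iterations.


Step 1: At each step, fraction remaining = 1 - 0.54 = 0.46
Step 2: After 11 steps, measure = (0.46)^11
Result = 1.951354e-04


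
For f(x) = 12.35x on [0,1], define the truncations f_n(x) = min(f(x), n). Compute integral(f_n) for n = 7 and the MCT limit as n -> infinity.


f(x) = 12.35x on [0,1]; f_n(x) = min(12.35x, n). At n = 7:
Step 1: f(x) reaches 7 at x = 7/12.35 = 0.566802
Step 2: integral(f_7) = integral(12.35x, 0, 0.566802) + integral(7, 0.566802, 1)
       = 12.35*0.566802^2/2 + 7*(1 - 0.566802)
       = 1.983806 + 3.032389
       = 5.016194
Step 3: As n -> infinity, f_n increases to f, so by MCT integral(f_n) -> integral(f) = 12.35/2 = 6.175.
Convergence: integral(f_7) = 5.016194 -> 6.175 as n -> infinity


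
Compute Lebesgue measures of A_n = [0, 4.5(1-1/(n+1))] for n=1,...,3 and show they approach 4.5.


By continuity of measure from below: if A_n increases to A, then m(A_n) -> m(A).
Here A = [0, 4.5], so m(A) = 4.5
Step 1: a_1 = 4.5*(1 - 1/2) = 2.25, m(A_1) = 2.25
Step 2: a_2 = 4.5*(1 - 1/3) = 3, m(A_2) = 3
Step 3: a_3 = 4.5*(1 - 1/4) = 3.375, m(A_3) = 3.375
Limit: m(A_n) -> m([0,4.5]) = 4.5


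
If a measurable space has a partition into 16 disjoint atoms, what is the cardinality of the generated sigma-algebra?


Each element of the sigma-algebra is a union of some subset of the 16 atoms.
The number of such subsets is 2^16 = 65536.


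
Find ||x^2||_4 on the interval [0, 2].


Step 1: ||f||_4 = (integral_0^2 |x^2|^4 dx)^(1/4)
     = (integral_0^2 x^8 dx)^(1/4)
Step 2: integral_0^2 x^8 dx = [x^9/(9)] from 0 to 2 = 2^9/9
     = 512/9 = 56.888889
Step 3: ||f||_4 = (56.888889)^(1/4) = 2.746356


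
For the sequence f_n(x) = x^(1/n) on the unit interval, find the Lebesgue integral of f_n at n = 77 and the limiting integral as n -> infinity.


At n = 77: f_77(x) = x^(1/77).
Step 1: integral(x^(1/77), 0, 1) = [x^(1/77+1) / (1/77+1)] from 0 to 1
     = 1 / (1/77 + 1) = 1 / ((77+1)/77) = 77/(77+1)
     = 77/78 = 0.987179
Step 2: As n -> infinity, f_n(x) = x^(1/n) -> 1 for x in (0,1], and f_n is increasing in n.
By MCT, lim_n integral(f_n) = integral(lim_n f_n) = integral(1, 0, 1) = 1.
Step 3: Verify convergence: 77/78 = 0.987179 -> 1


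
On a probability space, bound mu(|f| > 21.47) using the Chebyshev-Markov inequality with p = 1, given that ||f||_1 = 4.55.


Chebyshev/Markov inequality: mu(|f| > eps) <= (||f||_p / eps)^p
Step 1: ||f||_1 / eps = 4.55 / 21.47 = 0.211924
Step 2: Raise to power p = 1:
  (0.211924)^1 = 0.211924
Step 3: Therefore mu(|f| > 21.47) <= 0.211924


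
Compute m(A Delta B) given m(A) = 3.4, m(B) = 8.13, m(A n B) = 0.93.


m(A Delta B) = m(A) + m(B) - 2*m(A n B)
= 3.4 + 8.13 - 2*0.93
= 3.4 + 8.13 - 1.86
= 9.67


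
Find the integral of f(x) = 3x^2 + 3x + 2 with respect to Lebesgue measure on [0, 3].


The Lebesgue integral of a Riemann-integrable function agrees with the Riemann integral.
Antiderivative F(x) = (3/3)x^3 + (3/2)x^2 + 2x
F(3) = (3/3)*3^3 + (3/2)*3^2 + 2*3
     = (3/3)*27 + (3/2)*9 + 2*3
     = 27 + 13.5 + 6
     = 46.5
F(0) = 0.0
Integral = F(3) - F(0) = 46.5 - 0.0 = 46.5


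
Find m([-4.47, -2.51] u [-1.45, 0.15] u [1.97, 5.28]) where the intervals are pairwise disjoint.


For pairwise disjoint intervals, m(union) = sum of lengths.
= (-2.51 - -4.47) + (0.15 - -1.45) + (5.28 - 1.97)
= 1.96 + 1.6 + 3.31
= 6.87


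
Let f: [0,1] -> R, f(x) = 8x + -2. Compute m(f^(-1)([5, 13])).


f^(-1)([5, 13]) = {x : 5 <= 8x + -2 <= 13}
Solving: (5 - -2)/8 <= x <= (13 - -2)/8
= [0.875, 1.875]
Intersecting with [0,1]: [0.875, 1]
Measure = 1 - 0.875 = 0.125


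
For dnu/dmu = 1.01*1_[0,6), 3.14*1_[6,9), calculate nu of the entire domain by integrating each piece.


Integrate each piece of the Radon-Nikodym derivative:
Step 1: integral_0^6 1.01 dx = 1.01*(6-0) = 1.01*6 = 6.06
Step 2: integral_6^9 3.14 dx = 3.14*(9-6) = 3.14*3 = 9.42
Total: 6.06 + 9.42 = 15.48


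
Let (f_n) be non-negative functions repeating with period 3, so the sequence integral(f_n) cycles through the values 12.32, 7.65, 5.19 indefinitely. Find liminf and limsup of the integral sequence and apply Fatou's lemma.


The sequence (integral(f_n)) is periodic with period 3, repeating the values 12.32, 7.65, 5.19 indefinitely.
Step 1: For a periodic sequence, every tail (a_m, a_(m+1), ...) contains all 3 period values infinitely often.
Step 2: Hence inf of every tail = min of the period values = min(12.32, 7.65, 5.19) = 5.19.
        liminf_n integral(f_n) = sup over m of (inf of tail from m) = 5.19.
Step 3: Similarly sup of every tail = max of the period values = 12.32.
        limsup_n integral(f_n) = 12.32.
Step 4: Fatou's lemma: integral(liminf_n f_n) <= liminf_n integral(f_n) = 5.19.
        So the integral of the pointwise liminf is at most 5.19.


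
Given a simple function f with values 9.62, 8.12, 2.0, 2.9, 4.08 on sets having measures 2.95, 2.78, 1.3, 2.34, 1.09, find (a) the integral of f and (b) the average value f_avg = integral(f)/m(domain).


Step 1: Integral = sum(value_i * measure_i)
= 9.62*2.95 + 8.12*2.78 + 2.0*1.3 + 2.9*2.34 + 4.08*1.09
= 28.379 + 22.5736 + 2.6 + 6.786 + 4.4472
= 64.7858
Step 2: Total measure of domain = 2.95 + 2.78 + 1.3 + 2.34 + 1.09 = 10.46
Step 3: Average value = 64.7858 / 10.46 = 6.193671


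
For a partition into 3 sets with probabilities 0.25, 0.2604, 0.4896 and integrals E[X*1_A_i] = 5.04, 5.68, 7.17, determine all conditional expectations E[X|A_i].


For each cell A_i: E[X|A_i] = E[X*1_A_i] / P(A_i)
Step 1: E[X|A_1] = 5.04 / 0.25 = 20.16
Step 2: E[X|A_2] = 5.68 / 0.2604 = 21.812596
Step 3: E[X|A_3] = 7.17 / 0.4896 = 14.644608
Verification: E[X] = sum E[X*1_A_i] = 5.04 + 5.68 + 7.17 = 17.89
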